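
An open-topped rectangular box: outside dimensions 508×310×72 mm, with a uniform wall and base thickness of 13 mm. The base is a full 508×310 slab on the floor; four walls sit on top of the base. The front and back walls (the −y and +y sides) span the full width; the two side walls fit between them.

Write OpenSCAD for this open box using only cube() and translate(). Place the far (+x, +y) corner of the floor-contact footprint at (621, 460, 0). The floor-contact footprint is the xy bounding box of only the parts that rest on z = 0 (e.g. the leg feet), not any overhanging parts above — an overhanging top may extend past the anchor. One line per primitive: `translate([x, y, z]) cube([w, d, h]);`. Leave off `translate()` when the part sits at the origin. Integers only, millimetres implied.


translate([113, 150, 0]) cube([508, 310, 13]);
translate([113, 150, 13]) cube([508, 13, 59]);
translate([113, 447, 13]) cube([508, 13, 59]);
translate([113, 163, 13]) cube([13, 284, 59]);
translate([608, 163, 13]) cube([13, 284, 59]);


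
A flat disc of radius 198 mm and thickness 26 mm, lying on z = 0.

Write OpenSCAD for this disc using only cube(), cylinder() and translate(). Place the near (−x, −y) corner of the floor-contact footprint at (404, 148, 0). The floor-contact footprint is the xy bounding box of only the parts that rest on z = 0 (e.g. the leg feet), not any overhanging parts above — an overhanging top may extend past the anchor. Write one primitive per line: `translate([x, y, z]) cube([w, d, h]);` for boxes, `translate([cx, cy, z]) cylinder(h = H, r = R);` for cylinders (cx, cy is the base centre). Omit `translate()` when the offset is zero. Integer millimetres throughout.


translate([602, 346, 0]) cylinder(h = 26, r = 198);


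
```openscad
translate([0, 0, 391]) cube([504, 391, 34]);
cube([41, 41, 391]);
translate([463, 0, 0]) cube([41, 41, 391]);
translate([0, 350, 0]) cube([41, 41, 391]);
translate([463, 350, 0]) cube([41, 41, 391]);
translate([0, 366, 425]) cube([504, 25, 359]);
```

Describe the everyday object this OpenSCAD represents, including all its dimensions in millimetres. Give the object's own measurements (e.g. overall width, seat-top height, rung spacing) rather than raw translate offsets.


A chair. The seat is a 504×391×34 mm slab with its top at z = 425 mm, on four 41×41 mm corner legs (flush with the seat edges, standing on z = 0). A flat backrest 25 mm thick, 359 mm tall, spans the full seat width and rises from the seat top along its +y edge, rear face flush with the rear of the seat.


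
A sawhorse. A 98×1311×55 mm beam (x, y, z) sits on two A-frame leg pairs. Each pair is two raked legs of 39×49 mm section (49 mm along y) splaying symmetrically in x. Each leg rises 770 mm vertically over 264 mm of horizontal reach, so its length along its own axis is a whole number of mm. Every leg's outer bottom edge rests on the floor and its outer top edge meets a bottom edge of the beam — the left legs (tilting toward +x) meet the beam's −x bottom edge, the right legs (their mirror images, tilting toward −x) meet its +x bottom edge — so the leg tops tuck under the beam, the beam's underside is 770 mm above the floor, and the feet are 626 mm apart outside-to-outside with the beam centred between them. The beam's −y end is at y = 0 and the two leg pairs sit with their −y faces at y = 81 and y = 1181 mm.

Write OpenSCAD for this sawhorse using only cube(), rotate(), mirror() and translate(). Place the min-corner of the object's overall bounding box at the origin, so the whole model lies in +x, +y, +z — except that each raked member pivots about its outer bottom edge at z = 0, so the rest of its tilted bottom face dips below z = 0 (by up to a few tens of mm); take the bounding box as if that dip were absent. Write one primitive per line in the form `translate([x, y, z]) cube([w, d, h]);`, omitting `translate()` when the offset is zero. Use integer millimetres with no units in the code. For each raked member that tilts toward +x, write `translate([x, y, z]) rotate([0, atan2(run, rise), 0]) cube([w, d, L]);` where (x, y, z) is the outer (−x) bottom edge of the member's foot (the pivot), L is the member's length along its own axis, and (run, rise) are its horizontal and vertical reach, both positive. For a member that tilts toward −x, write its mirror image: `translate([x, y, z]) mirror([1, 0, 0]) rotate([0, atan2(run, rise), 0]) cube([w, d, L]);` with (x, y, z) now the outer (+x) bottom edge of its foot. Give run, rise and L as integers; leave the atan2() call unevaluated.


// leg length = √(264² + 770²) = 814
// right-leg outer foot x = 2·264 + 98 = 626
// beam min-corner = (264, 0, 770)
translate([264, 0, 770]) cube([98, 1311, 55]);
translate([0, 81, 0]) rotate([0, atan2(264, 770), 0]) cube([39, 49, 814]);
translate([626, 81, 0]) mirror([1, 0, 0]) rotate([0, atan2(264, 770), 0]) cube([39, 49, 814]);
translate([0, 1181, 0]) rotate([0, atan2(264, 770), 0]) cube([39, 49, 814]);
translate([626, 1181, 0]) mirror([1, 0, 0]) rotate([0, atan2(264, 770), 0]) cube([39, 49, 814]);


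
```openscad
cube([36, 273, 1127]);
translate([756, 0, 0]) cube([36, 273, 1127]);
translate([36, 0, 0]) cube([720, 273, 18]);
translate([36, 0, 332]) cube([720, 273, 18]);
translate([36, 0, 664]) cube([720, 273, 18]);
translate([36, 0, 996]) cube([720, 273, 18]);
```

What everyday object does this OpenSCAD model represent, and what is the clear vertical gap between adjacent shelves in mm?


A bookshelf. The clear shelf gap is 314 mm.

Two tall side panels with 4 horizontal boards between them — a bookshelf. The first two shelf undersides are at z = 0 and z = 332; with shelf thickness 18, the clear gap is 332 − 0 − 18 = 314 mm.


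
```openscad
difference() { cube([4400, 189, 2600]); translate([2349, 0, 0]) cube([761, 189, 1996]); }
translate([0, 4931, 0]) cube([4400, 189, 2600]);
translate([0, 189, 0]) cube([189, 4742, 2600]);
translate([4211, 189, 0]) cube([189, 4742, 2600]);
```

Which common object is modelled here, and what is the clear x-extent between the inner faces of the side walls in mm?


A single room. The interior width is 4022 mm.

Four walls enclosing a rectangle with a door in the front wall — a room. Outside width 4400 minus two 189 mm walls gives 4022 mm.


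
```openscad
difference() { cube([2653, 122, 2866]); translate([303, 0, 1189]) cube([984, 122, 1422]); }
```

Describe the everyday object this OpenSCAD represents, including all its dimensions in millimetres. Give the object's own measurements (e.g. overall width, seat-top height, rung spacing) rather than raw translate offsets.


A wall 2653 mm long (x), 122 mm thick (y), 2866 mm tall, with a rectangular window opening cut through it. The opening is 984 mm wide and 1422 mm tall; its sill is at z = 1189 mm and its near (−x) edge is 303 mm from the wall's −x end. The opening passes through the full wall thickness.


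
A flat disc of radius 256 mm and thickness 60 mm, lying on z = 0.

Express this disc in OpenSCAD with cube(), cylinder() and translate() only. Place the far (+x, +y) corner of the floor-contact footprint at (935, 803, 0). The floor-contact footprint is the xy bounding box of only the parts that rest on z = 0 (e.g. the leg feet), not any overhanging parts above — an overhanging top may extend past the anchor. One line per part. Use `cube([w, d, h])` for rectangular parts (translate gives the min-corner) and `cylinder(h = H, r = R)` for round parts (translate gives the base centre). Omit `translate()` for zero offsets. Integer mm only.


translate([679, 547, 0]) cylinder(h = 60, r = 256);


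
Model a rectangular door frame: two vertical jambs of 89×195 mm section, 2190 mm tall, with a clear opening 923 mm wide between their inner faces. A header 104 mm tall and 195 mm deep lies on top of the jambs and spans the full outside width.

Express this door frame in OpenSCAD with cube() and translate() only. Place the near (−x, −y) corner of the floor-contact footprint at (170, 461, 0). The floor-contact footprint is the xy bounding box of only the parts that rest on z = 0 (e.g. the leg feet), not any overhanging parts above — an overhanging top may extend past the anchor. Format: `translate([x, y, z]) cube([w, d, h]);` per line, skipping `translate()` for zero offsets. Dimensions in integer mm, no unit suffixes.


translate([170, 461, 0]) cube([89, 195, 2190]);
translate([1182, 461, 0]) cube([89, 195, 2190]);
translate([170, 461, 2190]) cube([1101, 195, 104]);


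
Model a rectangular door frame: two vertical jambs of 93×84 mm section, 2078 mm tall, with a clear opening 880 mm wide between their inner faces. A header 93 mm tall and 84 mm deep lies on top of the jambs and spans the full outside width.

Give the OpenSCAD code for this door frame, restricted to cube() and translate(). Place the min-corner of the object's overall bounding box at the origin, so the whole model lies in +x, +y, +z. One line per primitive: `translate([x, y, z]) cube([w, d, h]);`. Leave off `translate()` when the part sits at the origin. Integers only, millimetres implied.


cube([93, 84, 2078]);
translate([973, 0, 0]) cube([93, 84, 2078]);
translate([0, 0, 2078]) cube([1066, 84, 93]);


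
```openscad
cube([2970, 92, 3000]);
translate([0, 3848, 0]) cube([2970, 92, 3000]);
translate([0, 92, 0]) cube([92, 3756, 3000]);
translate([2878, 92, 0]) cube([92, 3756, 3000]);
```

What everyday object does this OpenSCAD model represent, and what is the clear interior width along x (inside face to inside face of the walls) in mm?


A house (or room) frame. The interior width is 2786 mm.

Four 3000 mm walls enclosing a rectangle with no floor or roof — a room or house frame. Outside width is 2970 mm and wall thickness is 92 mm, so the interior width is 2970 − 2 × 92 = 2786 mm.


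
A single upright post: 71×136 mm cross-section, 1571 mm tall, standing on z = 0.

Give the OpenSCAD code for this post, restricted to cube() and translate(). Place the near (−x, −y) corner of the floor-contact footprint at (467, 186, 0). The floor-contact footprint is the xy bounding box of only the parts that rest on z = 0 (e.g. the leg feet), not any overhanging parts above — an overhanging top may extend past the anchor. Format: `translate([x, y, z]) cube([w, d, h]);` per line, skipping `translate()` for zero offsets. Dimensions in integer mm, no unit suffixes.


translate([467, 186, 0]) cube([71, 136, 1571]);


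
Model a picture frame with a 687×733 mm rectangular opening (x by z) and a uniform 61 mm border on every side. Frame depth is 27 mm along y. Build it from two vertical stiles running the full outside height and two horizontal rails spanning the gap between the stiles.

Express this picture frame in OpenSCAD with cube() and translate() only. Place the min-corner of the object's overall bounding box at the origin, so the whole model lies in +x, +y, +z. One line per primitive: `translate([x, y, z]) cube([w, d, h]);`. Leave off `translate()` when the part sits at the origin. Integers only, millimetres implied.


cube([61, 27, 855]);
translate([748, 0, 0]) cube([61, 27, 855]);
translate([61, 0, 0]) cube([687, 27, 61]);
translate([61, 0, 794]) cube([687, 27, 61]);


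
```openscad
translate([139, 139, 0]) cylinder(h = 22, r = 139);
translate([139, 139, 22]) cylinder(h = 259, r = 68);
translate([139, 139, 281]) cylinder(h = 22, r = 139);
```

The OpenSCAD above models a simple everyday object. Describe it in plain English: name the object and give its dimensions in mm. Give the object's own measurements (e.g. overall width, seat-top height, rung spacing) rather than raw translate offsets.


A spool: two coaxial disc flanges of radius 139 mm and thickness 22 mm, joined by a core cylinder of radius 68 mm and height 259 mm. The lower flange rests on z = 0 and the three cylinders share a vertical axis.


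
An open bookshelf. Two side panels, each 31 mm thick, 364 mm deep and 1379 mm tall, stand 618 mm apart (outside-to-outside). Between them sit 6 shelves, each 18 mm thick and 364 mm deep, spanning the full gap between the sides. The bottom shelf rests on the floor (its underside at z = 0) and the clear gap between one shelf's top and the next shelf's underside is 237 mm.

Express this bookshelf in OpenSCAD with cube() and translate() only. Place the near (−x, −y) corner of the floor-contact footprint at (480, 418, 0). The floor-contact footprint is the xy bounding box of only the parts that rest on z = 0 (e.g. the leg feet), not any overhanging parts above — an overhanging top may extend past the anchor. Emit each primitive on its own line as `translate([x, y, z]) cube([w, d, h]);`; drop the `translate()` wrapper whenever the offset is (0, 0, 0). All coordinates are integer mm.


translate([480, 418, 0]) cube([31, 364, 1379]);
translate([1067, 418, 0]) cube([31, 364, 1379]);
translate([511, 418, 0]) cube([556, 364, 18]);
translate([511, 418, 255]) cube([556, 364, 18]);
translate([511, 418, 510]) cube([556, 364, 18]);
translate([511, 418, 765]) cube([556, 364, 18]);
translate([511, 418, 1020]) cube([556, 364, 18]);
translate([511, 418, 1275]) cube([556, 364, 18]);


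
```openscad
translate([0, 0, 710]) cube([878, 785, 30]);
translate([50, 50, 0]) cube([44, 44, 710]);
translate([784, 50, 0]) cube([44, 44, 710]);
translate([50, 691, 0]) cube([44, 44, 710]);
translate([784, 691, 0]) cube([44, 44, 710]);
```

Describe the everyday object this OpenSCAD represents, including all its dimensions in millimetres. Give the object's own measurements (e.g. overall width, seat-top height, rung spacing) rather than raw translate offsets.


A table: top 878 mm (x) × 785 mm (y), 30 mm thick, upper face at z = 740 mm, on four 44×44 mm square legs, each inset 50 mm from the nearest pair of top edges from z = 0 to the bottom of the top.


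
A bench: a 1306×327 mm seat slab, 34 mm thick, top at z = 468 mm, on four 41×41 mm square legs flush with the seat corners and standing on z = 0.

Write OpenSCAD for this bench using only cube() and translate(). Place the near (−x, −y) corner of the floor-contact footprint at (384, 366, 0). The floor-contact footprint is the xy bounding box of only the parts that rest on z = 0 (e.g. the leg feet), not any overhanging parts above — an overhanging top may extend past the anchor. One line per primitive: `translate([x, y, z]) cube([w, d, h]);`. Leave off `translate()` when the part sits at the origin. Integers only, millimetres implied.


// leg_h = 468 − 34 = 434
translate([384, 366, 434]) cube([1306, 327, 34]);
translate([384, 366, 0]) cube([41, 41, 434]);
translate([384, 652, 0]) cube([41, 41, 434]);
translate([1649, 366, 0]) cube([41, 41, 434]);
translate([1649, 652, 0]) cube([41, 41, 434]);


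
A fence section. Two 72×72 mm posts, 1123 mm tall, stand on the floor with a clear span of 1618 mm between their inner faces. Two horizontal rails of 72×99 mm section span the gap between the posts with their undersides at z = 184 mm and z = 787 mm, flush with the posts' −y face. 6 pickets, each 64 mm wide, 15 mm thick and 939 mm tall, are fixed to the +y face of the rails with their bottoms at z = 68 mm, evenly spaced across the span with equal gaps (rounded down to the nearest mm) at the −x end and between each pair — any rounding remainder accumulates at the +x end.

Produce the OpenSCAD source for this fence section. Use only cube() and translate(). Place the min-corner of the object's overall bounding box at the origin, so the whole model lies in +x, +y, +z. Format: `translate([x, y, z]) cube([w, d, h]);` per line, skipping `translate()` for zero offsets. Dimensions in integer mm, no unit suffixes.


cube([72, 72, 1123]);
translate([1690, 0, 0]) cube([72, 72, 1123]);
translate([72, 0, 184]) cube([1618, 72, 99]);
translate([72, 0, 787]) cube([1618, 72, 99]);
translate([248, 72, 68]) cube([64, 15, 939]);
translate([488, 72, 68]) cube([64, 15, 939]);
translate([728, 72, 68]) cube([64, 15, 939]);
translate([968, 72, 68]) cube([64, 15, 939]);
translate([1208, 72, 68]) cube([64, 15, 939]);
translate([1448, 72, 68]) cube([64, 15, 939]);


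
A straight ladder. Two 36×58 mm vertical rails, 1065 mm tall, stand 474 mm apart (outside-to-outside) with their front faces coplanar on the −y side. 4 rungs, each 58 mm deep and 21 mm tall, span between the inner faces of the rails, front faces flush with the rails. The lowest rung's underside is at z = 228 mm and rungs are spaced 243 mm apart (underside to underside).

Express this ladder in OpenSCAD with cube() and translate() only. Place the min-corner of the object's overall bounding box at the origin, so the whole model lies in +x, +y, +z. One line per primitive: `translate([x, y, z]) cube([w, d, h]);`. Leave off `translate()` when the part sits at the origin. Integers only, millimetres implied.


// rung span = 474 - 2*36 = 402
// rung[k] z = 228 + k*243
cube([36, 58, 1065]);
translate([438, 0, 0]) cube([36, 58, 1065]);
translate([36, 0, 228]) cube([402, 58, 21]);
translate([36, 0, 471]) cube([402, 58, 21]);
translate([36, 0, 714]) cube([402, 58, 21]);
translate([36, 0, 957]) cube([402, 58, 21]);


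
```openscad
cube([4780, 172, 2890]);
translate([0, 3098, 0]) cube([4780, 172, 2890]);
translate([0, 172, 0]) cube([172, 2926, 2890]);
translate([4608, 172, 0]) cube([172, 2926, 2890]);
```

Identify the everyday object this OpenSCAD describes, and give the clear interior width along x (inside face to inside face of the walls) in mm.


A house (or room) frame. The interior width is 4436 mm.

Four 2890 mm walls enclosing a rectangle with no floor or roof — a room or house frame. Outside width is 4780 mm and wall thickness is 172 mm, so the interior width is 4780 − 2 × 172 = 4436 mm.


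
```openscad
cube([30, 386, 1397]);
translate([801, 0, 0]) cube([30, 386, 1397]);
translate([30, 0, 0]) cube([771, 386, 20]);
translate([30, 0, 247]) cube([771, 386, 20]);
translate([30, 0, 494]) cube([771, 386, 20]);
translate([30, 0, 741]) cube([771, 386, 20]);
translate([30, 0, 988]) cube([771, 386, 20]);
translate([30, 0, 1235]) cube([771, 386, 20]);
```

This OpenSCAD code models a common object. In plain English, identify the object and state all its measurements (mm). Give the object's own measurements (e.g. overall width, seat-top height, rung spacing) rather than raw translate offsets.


An open bookshelf. Two side panels, each 30 mm thick, 386 mm deep and 1397 mm tall, stand 831 mm apart (outside-to-outside). Between them sit 6 shelves, each 20 mm thick and 386 mm deep, spanning the full gap between the sides. The bottom shelf rests on the floor (its underside at z = 0) and the clear gap between one shelf's top and the next shelf's underside is 227 mm.


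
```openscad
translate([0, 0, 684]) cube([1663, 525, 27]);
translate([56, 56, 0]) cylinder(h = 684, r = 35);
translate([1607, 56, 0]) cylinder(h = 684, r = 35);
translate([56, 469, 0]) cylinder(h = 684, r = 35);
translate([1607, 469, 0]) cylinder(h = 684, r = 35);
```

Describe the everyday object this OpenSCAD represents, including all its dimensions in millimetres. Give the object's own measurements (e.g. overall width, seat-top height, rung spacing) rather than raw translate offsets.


A rectangular dining table. The top is 1663×525×27 mm with its upper surface at z = 711 mm. It stands on four round legs of 70 mm diameter, each leg's bounding box inset 21 mm from the nearest pair of top edges, running from the floor to the underside of the top.


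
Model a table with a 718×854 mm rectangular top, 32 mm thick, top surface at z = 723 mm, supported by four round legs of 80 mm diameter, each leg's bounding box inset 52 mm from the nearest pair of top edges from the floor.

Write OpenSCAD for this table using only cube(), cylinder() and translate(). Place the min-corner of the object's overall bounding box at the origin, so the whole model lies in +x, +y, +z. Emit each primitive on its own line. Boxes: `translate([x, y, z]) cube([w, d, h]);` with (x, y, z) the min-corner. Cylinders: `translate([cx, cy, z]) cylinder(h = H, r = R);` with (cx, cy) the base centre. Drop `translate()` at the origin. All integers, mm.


translate([0, 0, 691]) cube([718, 854, 32]);
translate([92, 92, 0]) cylinder(h = 691, r = 40);
translate([626, 92, 0]) cylinder(h = 691, r = 40);
translate([92, 762, 0]) cylinder(h = 691, r = 40);
translate([626, 762, 0]) cylinder(h = 691, r = 40);


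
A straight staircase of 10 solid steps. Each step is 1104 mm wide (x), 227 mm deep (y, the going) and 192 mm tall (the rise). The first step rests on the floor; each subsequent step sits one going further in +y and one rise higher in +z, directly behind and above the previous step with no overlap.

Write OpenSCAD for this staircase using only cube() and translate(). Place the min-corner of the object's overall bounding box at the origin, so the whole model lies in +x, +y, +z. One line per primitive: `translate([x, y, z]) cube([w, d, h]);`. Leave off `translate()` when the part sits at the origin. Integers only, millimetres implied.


cube([1104, 227, 192]);
translate([0, 227, 192]) cube([1104, 227, 192]);
translate([0, 454, 384]) cube([1104, 227, 192]);
translate([0, 681, 576]) cube([1104, 227, 192]);
translate([0, 908, 768]) cube([1104, 227, 192]);
translate([0, 1135, 960]) cube([1104, 227, 192]);
translate([0, 1362, 1152]) cube([1104, 227, 192]);
translate([0, 1589, 1344]) cube([1104, 227, 192]);
translate([0, 1816, 1536]) cube([1104, 227, 192]);
translate([0, 2043, 1728]) cube([1104, 227, 192]);


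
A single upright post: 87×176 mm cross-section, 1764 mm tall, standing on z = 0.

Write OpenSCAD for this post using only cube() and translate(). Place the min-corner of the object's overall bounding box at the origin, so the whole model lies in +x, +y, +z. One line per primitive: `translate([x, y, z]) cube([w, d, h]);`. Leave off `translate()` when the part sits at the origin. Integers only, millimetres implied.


cube([87, 176, 1764]);


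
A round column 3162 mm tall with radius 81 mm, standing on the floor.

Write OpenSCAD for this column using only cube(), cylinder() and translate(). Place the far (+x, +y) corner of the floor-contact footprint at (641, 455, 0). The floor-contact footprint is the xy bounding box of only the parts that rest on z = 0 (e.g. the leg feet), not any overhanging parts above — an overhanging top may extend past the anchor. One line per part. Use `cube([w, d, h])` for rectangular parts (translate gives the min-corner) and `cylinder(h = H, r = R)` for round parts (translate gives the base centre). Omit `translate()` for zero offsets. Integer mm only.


translate([560, 374, 0]) cylinder(h = 3162, r = 81);


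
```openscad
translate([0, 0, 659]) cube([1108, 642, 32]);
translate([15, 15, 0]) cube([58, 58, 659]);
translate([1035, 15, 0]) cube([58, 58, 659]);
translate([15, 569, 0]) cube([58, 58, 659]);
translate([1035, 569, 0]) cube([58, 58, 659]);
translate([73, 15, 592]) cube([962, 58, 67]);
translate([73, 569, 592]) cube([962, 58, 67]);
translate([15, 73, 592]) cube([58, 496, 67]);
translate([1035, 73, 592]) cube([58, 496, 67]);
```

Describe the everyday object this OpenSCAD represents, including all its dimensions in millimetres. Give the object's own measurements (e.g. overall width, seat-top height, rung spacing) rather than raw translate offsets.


A table: top 1108 mm (x) × 642 mm (y), 32 mm thick, upper face at z = 691 mm, on four 58×58 mm square legs, each inset 15 mm from the nearest pair of top edges from z = 0 to the bottom of the top. Four apron rails, 58 mm thick and 67 mm tall, run between adjacent legs with their top edges flush with the underside of the top and their outer faces flush with the legs' outer faces.


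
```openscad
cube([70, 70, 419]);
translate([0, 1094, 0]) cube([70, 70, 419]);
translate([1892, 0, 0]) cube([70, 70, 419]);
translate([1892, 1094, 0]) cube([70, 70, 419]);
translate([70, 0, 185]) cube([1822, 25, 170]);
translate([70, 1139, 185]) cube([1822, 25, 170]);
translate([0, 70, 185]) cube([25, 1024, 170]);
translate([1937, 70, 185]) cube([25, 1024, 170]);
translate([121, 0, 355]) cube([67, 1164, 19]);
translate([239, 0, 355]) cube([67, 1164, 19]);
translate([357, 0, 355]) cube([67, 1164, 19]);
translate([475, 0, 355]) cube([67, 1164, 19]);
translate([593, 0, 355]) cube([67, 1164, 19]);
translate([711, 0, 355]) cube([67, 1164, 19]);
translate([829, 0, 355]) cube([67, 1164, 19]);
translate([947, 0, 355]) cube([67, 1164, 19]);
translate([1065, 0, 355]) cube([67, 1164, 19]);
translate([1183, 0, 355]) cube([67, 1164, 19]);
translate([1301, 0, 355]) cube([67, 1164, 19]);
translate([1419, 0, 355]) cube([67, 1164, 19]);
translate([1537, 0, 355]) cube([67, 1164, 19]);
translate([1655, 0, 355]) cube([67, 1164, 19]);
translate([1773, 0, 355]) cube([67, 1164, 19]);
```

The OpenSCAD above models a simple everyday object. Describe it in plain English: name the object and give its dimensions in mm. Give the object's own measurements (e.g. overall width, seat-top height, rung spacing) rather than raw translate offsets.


A bed frame 1962 mm long (x) by 1164 mm wide (y). Four 70×70 mm corner posts, 419 mm tall, at the corners of the footprint. Four rails of 25 mm thickness and 170 mm height run between adjacent posts with their undersides at z = 185 mm, their outer faces flush with the outside of the frame (the two x-running rails run between the posts' inner faces; the two y-running rails run between the posts' inner faces). 15 slats, each 67 mm wide (x) and 19 mm thick, lie across the top of the two x-running rails, running the full 1164 mm width of the frame in y; along x they sit between the end posts with a 51 mm gap after the −x posts and between neighbouring slats, leaving 52 mm before the +x posts.


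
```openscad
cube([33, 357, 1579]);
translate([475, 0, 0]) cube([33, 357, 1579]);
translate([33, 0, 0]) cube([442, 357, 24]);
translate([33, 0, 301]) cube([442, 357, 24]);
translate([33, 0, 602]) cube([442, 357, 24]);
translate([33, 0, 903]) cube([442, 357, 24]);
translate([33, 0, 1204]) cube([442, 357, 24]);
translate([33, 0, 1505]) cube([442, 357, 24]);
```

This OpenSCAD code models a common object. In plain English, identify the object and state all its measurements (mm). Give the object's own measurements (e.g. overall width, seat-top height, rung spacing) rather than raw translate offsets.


An open bookshelf. Two side panels, each 33 mm thick, 357 mm deep and 1579 mm tall, stand 508 mm apart (outside-to-outside). Between them sit 6 shelves, each 24 mm thick and 357 mm deep, spanning the full gap between the sides. The bottom shelf rests on the floor (its underside at z = 0) and the clear gap between one shelf's top and the next shelf's underside is 277 mm.


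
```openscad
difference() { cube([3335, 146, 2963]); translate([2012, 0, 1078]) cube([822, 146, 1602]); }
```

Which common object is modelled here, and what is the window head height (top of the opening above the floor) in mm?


A wall with a window opening. The window head height is 2680 mm.

A wall with a rectangular opening subtracted — a window. Sill at z = 1078, opening 1602 mm tall, so the head is at 1078 + 1602 = 2680 mm.


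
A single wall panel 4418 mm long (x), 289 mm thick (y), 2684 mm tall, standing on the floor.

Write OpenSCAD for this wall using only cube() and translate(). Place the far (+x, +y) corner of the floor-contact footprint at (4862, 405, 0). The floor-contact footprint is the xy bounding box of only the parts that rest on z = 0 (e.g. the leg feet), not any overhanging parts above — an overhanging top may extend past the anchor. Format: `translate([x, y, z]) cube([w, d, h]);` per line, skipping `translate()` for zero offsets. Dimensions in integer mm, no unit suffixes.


translate([444, 116, 0]) cube([4418, 289, 2684]);


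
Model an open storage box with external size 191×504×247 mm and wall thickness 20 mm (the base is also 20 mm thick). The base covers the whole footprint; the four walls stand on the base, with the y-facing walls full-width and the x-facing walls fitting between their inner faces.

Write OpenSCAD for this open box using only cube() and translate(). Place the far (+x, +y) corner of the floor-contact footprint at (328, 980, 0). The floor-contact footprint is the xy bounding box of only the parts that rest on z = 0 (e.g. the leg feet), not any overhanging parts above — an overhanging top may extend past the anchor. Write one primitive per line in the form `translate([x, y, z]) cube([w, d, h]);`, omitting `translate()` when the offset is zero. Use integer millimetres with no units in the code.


translate([137, 476, 0]) cube([191, 504, 20]);
translate([137, 476, 20]) cube([191, 20, 227]);
translate([137, 960, 20]) cube([191, 20, 227]);
translate([137, 496, 20]) cube([20, 464, 227]);
translate([308, 496, 20]) cube([20, 464, 227]);


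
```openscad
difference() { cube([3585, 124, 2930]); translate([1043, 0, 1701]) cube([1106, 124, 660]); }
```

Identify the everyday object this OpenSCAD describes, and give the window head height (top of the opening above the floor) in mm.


A wall with a window opening. The window head height is 2361 mm.

A wall with a rectangular opening subtracted — a window. Sill at z = 1701, opening 660 mm tall, so the head is at 1701 + 660 = 2361 mm.


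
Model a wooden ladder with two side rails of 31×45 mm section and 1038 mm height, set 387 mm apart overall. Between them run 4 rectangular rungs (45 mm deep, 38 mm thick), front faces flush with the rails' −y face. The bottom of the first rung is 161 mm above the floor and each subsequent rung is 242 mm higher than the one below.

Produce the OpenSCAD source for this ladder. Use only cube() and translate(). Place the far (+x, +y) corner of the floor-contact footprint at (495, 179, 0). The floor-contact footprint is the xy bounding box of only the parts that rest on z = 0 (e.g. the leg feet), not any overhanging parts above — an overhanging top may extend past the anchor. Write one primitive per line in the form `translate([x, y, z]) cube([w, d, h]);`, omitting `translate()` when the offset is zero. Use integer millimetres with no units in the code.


// rung span = 387 - 2*31 = 325
// rung[k] z = 161 + k*242
translate([108, 134, 0]) cube([31, 45, 1038]);
translate([464, 134, 0]) cube([31, 45, 1038]);
translate([139, 134, 161]) cube([325, 45, 38]);
translate([139, 134, 403]) cube([325, 45, 38]);
translate([139, 134, 645]) cube([325, 45, 38]);
translate([139, 134, 887]) cube([325, 45, 38]);


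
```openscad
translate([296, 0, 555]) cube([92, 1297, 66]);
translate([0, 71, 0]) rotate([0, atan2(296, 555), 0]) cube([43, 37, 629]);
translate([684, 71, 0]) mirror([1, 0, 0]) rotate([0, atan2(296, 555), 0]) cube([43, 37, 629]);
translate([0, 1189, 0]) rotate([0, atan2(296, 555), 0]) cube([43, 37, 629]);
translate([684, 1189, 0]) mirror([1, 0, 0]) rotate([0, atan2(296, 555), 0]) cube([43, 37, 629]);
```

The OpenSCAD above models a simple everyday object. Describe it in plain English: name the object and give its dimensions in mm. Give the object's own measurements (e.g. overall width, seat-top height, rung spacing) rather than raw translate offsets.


A sawhorse. A 92×1297×66 mm beam (x, y, z) sits on two A-frame leg pairs. Each pair is two raked legs of 43×37 mm section (37 mm along y) splaying symmetrically in x. Each leg rises 555 mm vertically over 296 mm of horizontal reach and is 629 mm long along its own axis. Every leg's outer bottom edge rests on the floor and its outer top edge meets a bottom edge of the beam — the left legs (tilting toward +x) meet the beam's −x bottom edge, the right legs (their mirror images, tilting toward −x) meet its +x bottom edge — so the leg tops tuck under the beam, the beam's underside is 555 mm above the floor, and the feet are 684 mm apart outside-to-outside with the beam centred between them. The two leg pairs are set in 71 mm from either end of the beam.


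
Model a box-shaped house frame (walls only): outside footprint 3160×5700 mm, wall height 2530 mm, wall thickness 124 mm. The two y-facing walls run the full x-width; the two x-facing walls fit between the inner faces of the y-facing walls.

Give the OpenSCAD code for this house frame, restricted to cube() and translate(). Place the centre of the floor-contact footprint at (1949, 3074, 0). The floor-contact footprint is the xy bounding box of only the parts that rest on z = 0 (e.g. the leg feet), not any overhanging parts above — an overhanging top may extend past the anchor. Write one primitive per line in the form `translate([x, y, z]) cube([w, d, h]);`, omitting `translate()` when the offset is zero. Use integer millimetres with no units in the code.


translate([369, 224, 0]) cube([3160, 124, 2530]);
translate([369, 5800, 0]) cube([3160, 124, 2530]);
translate([369, 348, 0]) cube([124, 5452, 2530]);
translate([3405, 348, 0]) cube([124, 5452, 2530]);


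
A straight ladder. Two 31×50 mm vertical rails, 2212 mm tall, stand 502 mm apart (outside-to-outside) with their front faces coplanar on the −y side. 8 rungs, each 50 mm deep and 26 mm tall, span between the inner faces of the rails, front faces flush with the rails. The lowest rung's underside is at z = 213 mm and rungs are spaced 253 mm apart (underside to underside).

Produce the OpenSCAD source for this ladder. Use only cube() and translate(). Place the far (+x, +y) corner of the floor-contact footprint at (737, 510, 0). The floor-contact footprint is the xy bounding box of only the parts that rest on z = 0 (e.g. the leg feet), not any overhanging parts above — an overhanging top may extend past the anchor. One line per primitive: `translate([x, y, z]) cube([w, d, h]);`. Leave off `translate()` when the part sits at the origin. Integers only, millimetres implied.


translate([235, 460, 0]) cube([31, 50, 2212]);
translate([706, 460, 0]) cube([31, 50, 2212]);
translate([266, 460, 213]) cube([440, 50, 26]);
translate([266, 460, 466]) cube([440, 50, 26]);
translate([266, 460, 719]) cube([440, 50, 26]);
translate([266, 460, 972]) cube([440, 50, 26]);
translate([266, 460, 1225]) cube([440, 50, 26]);
translate([266, 460, 1478]) cube([440, 50, 26]);
translate([266, 460, 1731]) cube([440, 50, 26]);
translate([266, 460, 1984]) cube([440, 50, 26]);


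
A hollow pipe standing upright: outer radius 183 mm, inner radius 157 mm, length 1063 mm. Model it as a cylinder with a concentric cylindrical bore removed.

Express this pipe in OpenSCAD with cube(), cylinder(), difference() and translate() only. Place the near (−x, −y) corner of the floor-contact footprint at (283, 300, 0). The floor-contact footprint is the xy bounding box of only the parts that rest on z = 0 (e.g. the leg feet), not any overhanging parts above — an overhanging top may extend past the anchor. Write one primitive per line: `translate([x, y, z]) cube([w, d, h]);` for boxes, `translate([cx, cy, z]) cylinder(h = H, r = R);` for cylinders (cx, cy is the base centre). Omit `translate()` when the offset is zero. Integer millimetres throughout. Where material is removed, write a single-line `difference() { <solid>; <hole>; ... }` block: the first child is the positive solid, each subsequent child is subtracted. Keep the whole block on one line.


difference() { translate([466, 483, 0]) cylinder(h = 1063, r = 183); translate([466, 483, 0]) cylinder(h = 1063, r = 157); }


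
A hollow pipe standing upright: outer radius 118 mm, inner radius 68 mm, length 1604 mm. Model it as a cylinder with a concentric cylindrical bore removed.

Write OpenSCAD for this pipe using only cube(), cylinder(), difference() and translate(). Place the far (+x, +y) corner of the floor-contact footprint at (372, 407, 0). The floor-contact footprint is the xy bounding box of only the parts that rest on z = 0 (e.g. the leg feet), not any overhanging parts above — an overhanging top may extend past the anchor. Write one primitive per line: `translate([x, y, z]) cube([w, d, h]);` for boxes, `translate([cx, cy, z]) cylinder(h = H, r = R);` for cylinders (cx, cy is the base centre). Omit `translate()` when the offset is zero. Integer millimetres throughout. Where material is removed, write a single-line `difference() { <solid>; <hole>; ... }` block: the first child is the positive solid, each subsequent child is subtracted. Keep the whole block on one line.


difference() { translate([254, 289, 0]) cylinder(h = 1604, r = 118); translate([254, 289, 0]) cylinder(h = 1604, r = 68); }


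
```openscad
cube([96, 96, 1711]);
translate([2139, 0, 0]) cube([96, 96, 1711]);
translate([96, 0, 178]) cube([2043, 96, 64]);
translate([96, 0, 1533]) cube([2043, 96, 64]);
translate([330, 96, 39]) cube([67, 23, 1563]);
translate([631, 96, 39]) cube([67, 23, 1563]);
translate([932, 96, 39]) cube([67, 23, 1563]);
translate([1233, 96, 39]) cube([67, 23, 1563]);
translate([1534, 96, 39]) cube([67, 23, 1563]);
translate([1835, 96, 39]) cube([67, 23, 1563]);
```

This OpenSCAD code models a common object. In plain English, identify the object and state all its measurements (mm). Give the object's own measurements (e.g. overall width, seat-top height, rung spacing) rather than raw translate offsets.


A fence section. Two 96×96 mm posts, 1711 mm tall, stand on the floor with a clear span of 2043 mm between their inner faces. Two horizontal rails of 96×64 mm section span the gap between the posts with their undersides at z = 178 mm and z = 1533 mm, flush with the posts' −y face. 6 pickets, each 67 mm wide, 23 mm thick and 1563 mm tall, are fixed to the +y face of the rails with their bottoms at z = 39 mm, spaced across the span with a 234 mm gap after the −x post and between neighbouring pickets, with 237 mm left before the +x post.


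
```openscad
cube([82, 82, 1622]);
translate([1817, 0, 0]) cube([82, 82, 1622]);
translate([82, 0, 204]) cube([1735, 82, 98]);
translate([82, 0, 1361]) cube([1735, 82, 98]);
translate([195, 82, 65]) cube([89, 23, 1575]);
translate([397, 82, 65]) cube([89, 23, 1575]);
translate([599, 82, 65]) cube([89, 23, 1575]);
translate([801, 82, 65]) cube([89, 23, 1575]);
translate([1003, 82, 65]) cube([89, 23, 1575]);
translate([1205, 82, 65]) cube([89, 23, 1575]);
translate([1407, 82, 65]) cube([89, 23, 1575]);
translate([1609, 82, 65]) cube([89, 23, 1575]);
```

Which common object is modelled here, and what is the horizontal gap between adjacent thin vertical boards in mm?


A fence section. The picket gap is 113 mm.

Two posts, two rails, 8 pickets — a fence section. Span 1735 mm holds 8 pickets of 89 mm with 9 equal gaps: ⌊(1735 − 8·89) / 9⌋ = 113 mm.


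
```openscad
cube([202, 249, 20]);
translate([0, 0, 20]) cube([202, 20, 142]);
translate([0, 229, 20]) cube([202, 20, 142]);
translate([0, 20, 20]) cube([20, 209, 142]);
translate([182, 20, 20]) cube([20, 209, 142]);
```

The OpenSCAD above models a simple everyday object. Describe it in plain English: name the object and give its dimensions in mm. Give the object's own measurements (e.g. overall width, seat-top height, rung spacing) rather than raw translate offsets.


An open-topped rectangular box: outside dimensions 202×249×162 mm, with a uniform wall and base thickness of 20 mm. The base is a full 202×249 slab on the floor; four walls sit on top of the base. The front and back walls (the −y and +y sides) span the full width; the two side walls fit between them.


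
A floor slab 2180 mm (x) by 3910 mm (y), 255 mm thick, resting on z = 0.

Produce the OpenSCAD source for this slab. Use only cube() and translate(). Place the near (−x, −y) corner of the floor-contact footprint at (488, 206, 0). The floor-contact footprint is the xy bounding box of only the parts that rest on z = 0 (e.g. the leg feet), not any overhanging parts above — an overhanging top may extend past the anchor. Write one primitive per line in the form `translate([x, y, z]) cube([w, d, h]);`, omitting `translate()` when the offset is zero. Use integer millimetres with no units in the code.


translate([488, 206, 0]) cube([2180, 3910, 255]);


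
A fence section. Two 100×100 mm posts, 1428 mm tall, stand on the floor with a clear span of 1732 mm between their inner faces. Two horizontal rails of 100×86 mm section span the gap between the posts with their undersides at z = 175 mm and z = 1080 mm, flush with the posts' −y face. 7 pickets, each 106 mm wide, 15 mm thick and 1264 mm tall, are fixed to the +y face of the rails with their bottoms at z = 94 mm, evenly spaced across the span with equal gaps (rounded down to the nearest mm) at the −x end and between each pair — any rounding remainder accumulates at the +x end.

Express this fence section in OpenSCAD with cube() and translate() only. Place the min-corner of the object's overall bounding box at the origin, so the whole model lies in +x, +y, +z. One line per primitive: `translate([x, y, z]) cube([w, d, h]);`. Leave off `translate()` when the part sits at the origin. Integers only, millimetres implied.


cube([100, 100, 1428]);
translate([1832, 0, 0]) cube([100, 100, 1428]);
translate([100, 0, 175]) cube([1732, 100, 86]);
translate([100, 0, 1080]) cube([1732, 100, 86]);
translate([223, 100, 94]) cube([106, 15, 1264]);
translate([452, 100, 94]) cube([106, 15, 1264]);
translate([681, 100, 94]) cube([106, 15, 1264]);
translate([910, 100, 94]) cube([106, 15, 1264]);
translate([1139, 100, 94]) cube([106, 15, 1264]);
translate([1368, 100, 94]) cube([106, 15, 1264]);
translate([1597, 100, 94]) cube([106, 15, 1264]);
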